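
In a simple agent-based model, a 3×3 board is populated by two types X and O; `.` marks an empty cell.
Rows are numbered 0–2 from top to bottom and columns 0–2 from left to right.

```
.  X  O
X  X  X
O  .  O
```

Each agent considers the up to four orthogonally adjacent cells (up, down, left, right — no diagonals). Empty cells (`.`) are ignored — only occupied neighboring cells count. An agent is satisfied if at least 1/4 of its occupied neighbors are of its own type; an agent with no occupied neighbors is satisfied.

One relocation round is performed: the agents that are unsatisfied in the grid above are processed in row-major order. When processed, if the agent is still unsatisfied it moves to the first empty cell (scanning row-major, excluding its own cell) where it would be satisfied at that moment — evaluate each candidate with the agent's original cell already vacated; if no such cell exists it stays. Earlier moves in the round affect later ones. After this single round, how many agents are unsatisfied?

0

Initially unsatisfied (in order): (0,2), (2,0), (2,2).
  (0,2) → (2,1).
  (2,0): now satisfied by earlier moves; stays.
  (2,2): now satisfied by earlier moves; stays.
Resulting grid:
. X .
X X X
O O O
All satisfied now.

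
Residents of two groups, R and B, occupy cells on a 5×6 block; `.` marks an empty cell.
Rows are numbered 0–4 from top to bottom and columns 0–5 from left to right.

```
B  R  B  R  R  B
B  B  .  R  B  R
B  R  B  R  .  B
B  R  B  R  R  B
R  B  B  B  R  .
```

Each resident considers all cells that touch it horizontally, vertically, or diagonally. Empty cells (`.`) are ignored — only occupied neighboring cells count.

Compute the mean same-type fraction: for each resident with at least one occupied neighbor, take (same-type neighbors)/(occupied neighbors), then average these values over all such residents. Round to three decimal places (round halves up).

0.429

Row 0: (0,0)B 2/3 · (0,1)R 0/4 · (0,2)B 1/4 · (0,3)R 2/4 · (0,4)R 3/5 · (0,5)B 1/3
Row 1: (1,0)B 3/5 · (1,1)B 5/7 · (1,3)R 3/6 · (1,4)B 2/7 · (1,5)R 1/4
Row 2: (2,0)B 3/5 · (2,1)R 1/7 · (2,2)B 2/7 · (2,3)R 3/6 · (2,5)B 2/4
Row 3: (3,0)B 2/5 · (3,1)R 2/8 · (3,2)B 4/8 · (3,3)R 3/7 · (3,4)R 3/6 · (3,5)B 1/3
Row 4: (4,0)R 1/3 · (4,1)B 3/5 · (4,2)B 3/5 · (4,3)B 2/5 · (4,4)R 2/4
Sum over 27 residents: 2/3 + 0/4 + 1/4 + 2/4 + 3/5 + 1/3 + 3/5 + 5/7 + 3/6 + 2/7 + 1/4 + 3/5 + 1/7 + 2/7 + 3/6 + 2/4 + 2/5 + 2/8 + 4/8 + 3/7 + 3/6 + 1/3 + 1/3 + 3/5 + 3/5 + 2/5 + 2/4 = 4861/420; mean = 4861/420 ÷ 27 = 4861/11340 = 0.428659… → 0.429.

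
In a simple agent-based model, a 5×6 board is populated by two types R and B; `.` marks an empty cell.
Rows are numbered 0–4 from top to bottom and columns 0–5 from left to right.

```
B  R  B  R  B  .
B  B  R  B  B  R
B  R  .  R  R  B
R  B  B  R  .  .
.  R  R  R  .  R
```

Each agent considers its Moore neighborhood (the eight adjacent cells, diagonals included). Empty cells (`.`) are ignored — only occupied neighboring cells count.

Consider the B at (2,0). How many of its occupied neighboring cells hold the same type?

3

Occupied neighbors of (2,0): (1,0)=B, (1,1)=B, (2,1)=R, (3,0)=R, (3,1)=B.
Same type (B): 3 of 5.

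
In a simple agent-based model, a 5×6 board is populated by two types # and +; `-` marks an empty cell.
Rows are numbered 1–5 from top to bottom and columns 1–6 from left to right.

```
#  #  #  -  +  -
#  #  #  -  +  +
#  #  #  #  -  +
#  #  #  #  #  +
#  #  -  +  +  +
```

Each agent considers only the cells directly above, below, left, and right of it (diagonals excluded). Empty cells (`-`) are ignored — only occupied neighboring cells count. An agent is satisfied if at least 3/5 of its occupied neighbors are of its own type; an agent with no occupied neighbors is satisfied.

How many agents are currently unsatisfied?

2

(1,1)# 2/2 ✓
(1,2)# 3/3 ✓
(1,3)# 2/2 ✓
(1,5)+ 1/1 ✓
(2,1)# 3/3 ✓
(2,2)# 4/4 ✓
(2,3)# 3/3 ✓
(2,5)+ 2/2 ✓
(2,6)+ 2/2 ✓
(3,1)# 3/3 ✓
(3,2)# 4/4 ✓
(3,3)# 4/4 ✓
(3,4)# 2/2 ✓
(3,6)+ 2/2 ✓
(4,1)# 3/3 ✓
(4,2)# 4/4 ✓
(4,3)# 3/3 ✓
(4,4)# 3/4 ✓
(4,5)# 1/3 ✗
(4,6)+ 2/3 ✓
(5,1)# 2/2 ✓
(5,2)# 2/2 ✓
(5,4)+ 1/2 ✗
(5,5)+ 2/3 ✓
(5,6)+ 2/2 ✓
Unsatisfied: (4,5), (5,4) — 2 in total.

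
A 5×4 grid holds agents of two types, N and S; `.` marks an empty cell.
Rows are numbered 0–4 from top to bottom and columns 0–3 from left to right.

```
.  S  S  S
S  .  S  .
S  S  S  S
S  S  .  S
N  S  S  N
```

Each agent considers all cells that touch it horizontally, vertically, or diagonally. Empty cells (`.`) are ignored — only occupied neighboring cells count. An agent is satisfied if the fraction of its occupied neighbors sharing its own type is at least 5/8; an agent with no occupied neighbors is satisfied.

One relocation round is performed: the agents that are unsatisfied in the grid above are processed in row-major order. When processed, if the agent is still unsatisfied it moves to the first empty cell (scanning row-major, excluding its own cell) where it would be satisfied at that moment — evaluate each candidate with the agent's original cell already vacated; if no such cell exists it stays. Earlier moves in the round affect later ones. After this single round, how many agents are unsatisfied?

2

Initially unsatisfied (in order): (4,0), (4,3).
  (4,0): no empty cell satisfies it; stays.
  (4,3): no empty cell satisfies it; stays.
Resulting grid:
. S S S
S . S .
S S S S
S S . S
N S S N
Unsatisfied now: (4,0), (4,3).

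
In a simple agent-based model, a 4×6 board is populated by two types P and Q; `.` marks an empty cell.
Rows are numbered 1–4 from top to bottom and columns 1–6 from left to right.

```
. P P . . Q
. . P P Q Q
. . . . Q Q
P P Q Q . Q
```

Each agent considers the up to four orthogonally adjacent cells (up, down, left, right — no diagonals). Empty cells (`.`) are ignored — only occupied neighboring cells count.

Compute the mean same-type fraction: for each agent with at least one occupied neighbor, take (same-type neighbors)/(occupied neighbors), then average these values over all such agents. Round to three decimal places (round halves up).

Row 1: (1,2)P 1/1 · (1,3)P 2/2 · (1,6)Q 1/1
Row 2: (2,3)P 2/2 · (2,4)P 1/2 · (2,5)Q 2/3 · (2,6)Q 3/3
Row 3: (3,5)Q 2/2 · (3,6)Q 3/3
Row 4: (4,1)P 1/1 · (4,2)P 1/2 · (4,3)Q 1/2 · (4,4)Q 1/1 · (4,6)Q 1/1
Sum over 14 agents: 1/1 + 2/2 + 1/1 + 2/2 + 1/2 + 2/3 + 3/3 + 2/2 + 3/3 + 1/1 + 1/2 + 1/2 + 1/1 + 1/1 = 73/6; mean = 73/6 ÷ 14 = 73/84 = 0.869047… → 0.869.

0.869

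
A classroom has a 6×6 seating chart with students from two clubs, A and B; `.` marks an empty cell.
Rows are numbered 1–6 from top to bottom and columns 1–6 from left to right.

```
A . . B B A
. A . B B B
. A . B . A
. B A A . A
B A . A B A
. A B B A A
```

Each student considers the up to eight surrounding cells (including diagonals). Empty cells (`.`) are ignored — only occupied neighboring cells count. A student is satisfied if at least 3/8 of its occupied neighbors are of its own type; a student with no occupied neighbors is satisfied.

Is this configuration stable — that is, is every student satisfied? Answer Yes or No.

(1,1)A 1/1 ✓
(1,4)B 3/3 ✓
(1,5)B 4/5 ✓
(1,6)A 0/3 ✗
(2,2)A 2/2 ✓
(2,4)B 4/4 ✓
(2,5)B 5/7 ✓
(2,6)B 2/4 ✓
(3,2)A 2/3 ✓
(3,4)B 2/4 ✓
(3,6)A 1/3 ✗
(4,2)B 1/4 ✗
(4,3)A 4/6 ✓
(4,4)A 2/4 ✓
(4,6)A 2/3 ✓
(5,1)B 1/3 ✗
(5,2)A 2/5 ✓
(5,4)A 3/6 ✓
(5,5)B 1/7 ✗
(5,6)A 3/4 ✓
(6,2)A 1/3 ✗
(6,3)B 1/4 ✗
(6,4)B 2/4 ✓
(6,5)A 3/5 ✓
(6,6)A 2/3 ✓
For instance (1,6) has only 0/3 same-type neighbors, below 3/8.

No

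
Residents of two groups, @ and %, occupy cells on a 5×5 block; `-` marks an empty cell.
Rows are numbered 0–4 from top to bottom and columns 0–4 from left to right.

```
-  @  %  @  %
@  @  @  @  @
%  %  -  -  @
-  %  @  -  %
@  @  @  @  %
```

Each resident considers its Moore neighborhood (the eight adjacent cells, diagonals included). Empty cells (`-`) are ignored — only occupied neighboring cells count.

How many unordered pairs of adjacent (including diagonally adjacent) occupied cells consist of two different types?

21

Scan each occupied cell's neighbors to the right and below (and the two forward diagonals) so each pair is counted once.
Row 0: @(0,1)–%(0,2)≠ @(0,1)–@(1,1)= @(0,1)–@(1,2)= @(0,1)–@(1,0)= %(0,2)–@(0,3)≠ %(0,2)–@(1,2)≠ %(0,2)–@(1,3)≠ %(0,2)–@(1,1)≠ @(0,3)–%(0,4)≠ @(0,3)–@(1,3)= @(0,3)–@(1,4)= @(0,3)–@(1,2)= %(0,4)–@(1,4)≠ %(0,4)–@(1,3)≠  → 8/14 unlike.
Row 1: @(1,0)–@(1,1)= @(1,0)–%(2,0)≠ @(1,0)–%(2,1)≠ @(1,1)–@(1,2)= @(1,1)–%(2,1)≠ @(1,1)–%(2,0)≠ @(1,2)–@(1,3)= @(1,2)–%(2,1)≠ @(1,3)–@(1,4)= @(1,3)–@(2,4)= @(1,4)–@(2,4)=  → 5/11 unlike.
Row 2: %(2,0)–%(2,1)= %(2,0)–%(3,1)= %(2,1)–%(3,1)= %(2,1)–@(3,2)≠ @(2,4)–%(3,4)≠  → 2/5 unlike.
Row 3: %(3,1)–@(3,2)≠ %(3,1)–@(4,1)≠ %(3,1)–@(4,2)≠ %(3,1)–@(4,0)≠ @(3,2)–@(4,2)= @(3,2)–@(4,3)= @(3,2)–@(4,1)= %(3,4)–%(4,4)= %(3,4)–@(4,3)≠  → 5/9 unlike.
Row 4: @(4,0)–@(4,1)= @(4,1)–@(4,2)= @(4,2)–@(4,3)= @(4,3)–%(4,4)≠  → 1/4 unlike.
Total adjacent occupied pairs: 43; unlike-type pairs: 21.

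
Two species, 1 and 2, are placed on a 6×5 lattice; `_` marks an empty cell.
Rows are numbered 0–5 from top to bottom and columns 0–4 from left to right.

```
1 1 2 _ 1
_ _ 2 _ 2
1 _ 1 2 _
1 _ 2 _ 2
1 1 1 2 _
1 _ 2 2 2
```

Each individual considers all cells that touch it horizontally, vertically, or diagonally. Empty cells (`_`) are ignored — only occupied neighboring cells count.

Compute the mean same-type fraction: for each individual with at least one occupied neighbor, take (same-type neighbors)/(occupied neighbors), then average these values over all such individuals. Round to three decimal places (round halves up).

Row 0: (0,0)1 1/1 · (0,1)1 1/3 · (0,2)2 1/2 · (0,4)1 0/1
Row 1: (1,2)2 2/4 · (1,4)2 1/2
Row 2: (2,0)1 1/1 · (2,2)1 0/3 · (2,3)2 4/5
Row 3: (3,0)1 3/3 · (3,2)2 2/5 · (3,4)2 2/2
Row 4: (4,0)1 3/3 · (4,1)1 4/6 · (4,2)1 1/5 · (4,3)2 5/6
Row 5: (5,0)1 2/2 · (5,2)2 2/4 · (5,3)2 3/4 · (5,4)2 2/2
Sum over 20 individuals: 1/1 + 1/3 + 1/2 + 0/1 + 2/4 + 1/2 + 1/1 + 0/3 + 4/5 + 3/3 + 2/5 + 2/2 + 3/3 + 4/6 + 1/5 + 5/6 + 2/2 + 2/4 + 3/4 + 2/2 = 779/60; mean = 779/60 ÷ 20 = 779/1200 = 0.649166… → 0.649.

0.649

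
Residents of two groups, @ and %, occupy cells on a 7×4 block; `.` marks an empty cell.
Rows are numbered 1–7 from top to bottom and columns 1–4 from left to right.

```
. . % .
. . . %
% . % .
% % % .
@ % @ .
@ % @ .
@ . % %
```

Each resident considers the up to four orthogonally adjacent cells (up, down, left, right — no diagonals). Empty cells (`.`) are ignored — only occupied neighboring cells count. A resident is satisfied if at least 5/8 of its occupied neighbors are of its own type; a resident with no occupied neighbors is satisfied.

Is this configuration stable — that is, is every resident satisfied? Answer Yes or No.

No

Row 1: (1,3)% 0/0 ok
Row 2: (2,4)% 0/0 ok
Row 3: (3,1)% 1/1 ok · (3,3)% 1/1 ok
Row 4: (4,1)% 2/3 ok · (4,2)% 3/3 ok · (4,3)% 2/3 ok
Row 5: (5,1)@ 1/3 unhappy · (5,2)% 2/4 unhappy · (5,3)@ 1/3 unhappy
Row 6: (6,1)@ 2/3 ok · (6,2)% 1/3 unhappy · (6,3)@ 1/3 unhappy
Row 7: (7,1)@ 1/1 ok · (7,3)% 1/2 unhappy · (7,4)% 1/1 ok
For instance (5,1) has only 1/3 same-type neighbors, below 5/8.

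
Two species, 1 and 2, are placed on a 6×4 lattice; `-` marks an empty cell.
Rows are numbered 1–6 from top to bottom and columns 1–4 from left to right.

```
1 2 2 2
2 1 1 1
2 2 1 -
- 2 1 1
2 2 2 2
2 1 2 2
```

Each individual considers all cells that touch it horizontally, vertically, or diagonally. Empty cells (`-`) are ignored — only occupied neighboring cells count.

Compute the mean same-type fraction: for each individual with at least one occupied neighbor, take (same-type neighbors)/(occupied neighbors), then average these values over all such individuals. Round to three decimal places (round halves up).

(1,1)1 1/3
(1,2)2 2/5
(1,3)2 2/5
(1,4)2 1/3
(2,1)2 3/5
(2,2)1 3/8
(2,3)1 3/7
(2,4)1 2/4
(3,1)2 3/4
(3,2)2 3/7
(3,3)1 5/7
(4,2)2 5/7
(4,3)1 2/7
(4,4)1 2/4
(5,1)2 3/4
(5,2)2 5/7
(5,3)2 5/8
(5,4)2 3/5
(6,1)2 2/3
(6,2)1 0/5
(6,3)2 4/5
(6,4)2 3/3
Sum over 22 individuals: 1/3 + 2/5 + 2/5 + 1/3 + 3/5 + 3/8 + 3/7 + 2/4 + 3/4 + 3/7 + 5/7 + 5/7 + 2/7 + 2/4 + 3/4 + 5/7 + 5/8 + 3/5 + 2/3 + 0/5 + 4/5 + 3/3 = 2503/210; mean = 2503/210 ÷ 22 = 2503/4620 = 0.541774… → 0.542.

0.542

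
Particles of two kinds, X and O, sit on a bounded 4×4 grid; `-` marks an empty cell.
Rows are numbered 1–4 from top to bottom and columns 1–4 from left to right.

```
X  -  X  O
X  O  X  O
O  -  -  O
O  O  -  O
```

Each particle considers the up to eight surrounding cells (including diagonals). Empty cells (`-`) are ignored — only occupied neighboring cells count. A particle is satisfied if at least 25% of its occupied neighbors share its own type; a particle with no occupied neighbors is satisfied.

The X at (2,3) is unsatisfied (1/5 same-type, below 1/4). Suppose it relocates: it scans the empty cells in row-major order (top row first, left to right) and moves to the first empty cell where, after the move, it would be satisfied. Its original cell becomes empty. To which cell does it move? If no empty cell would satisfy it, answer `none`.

Vacating (2,3). Empty cells in order:
  (1,2): 3/4 same-type → satisfied — stop here.

(1,2)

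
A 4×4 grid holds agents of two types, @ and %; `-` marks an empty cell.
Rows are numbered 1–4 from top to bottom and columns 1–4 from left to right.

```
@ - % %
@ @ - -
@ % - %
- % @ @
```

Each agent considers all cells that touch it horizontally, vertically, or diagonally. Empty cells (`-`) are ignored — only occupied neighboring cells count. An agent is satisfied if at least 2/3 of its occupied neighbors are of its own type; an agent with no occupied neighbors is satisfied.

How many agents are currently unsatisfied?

Row 1: (1,1)@ 2/2 satisfied · (1,3)% 1/2 not · (1,4)% 1/1 satisfied
Row 2: (2,1)@ 3/4 satisfied · (2,2)@ 3/5 not
Row 3: (3,1)@ 2/4 not · (3,2)% 1/5 not · (3,4)% 0/2 not
Row 4: (4,2)% 1/3 not · (4,3)@ 1/4 not · (4,4)@ 1/2 not
Unsatisfied: (1,3), (2,2), (3,1), (3,2), (3,4), (4,2), (4,3), (4,4) — 8 in total.

8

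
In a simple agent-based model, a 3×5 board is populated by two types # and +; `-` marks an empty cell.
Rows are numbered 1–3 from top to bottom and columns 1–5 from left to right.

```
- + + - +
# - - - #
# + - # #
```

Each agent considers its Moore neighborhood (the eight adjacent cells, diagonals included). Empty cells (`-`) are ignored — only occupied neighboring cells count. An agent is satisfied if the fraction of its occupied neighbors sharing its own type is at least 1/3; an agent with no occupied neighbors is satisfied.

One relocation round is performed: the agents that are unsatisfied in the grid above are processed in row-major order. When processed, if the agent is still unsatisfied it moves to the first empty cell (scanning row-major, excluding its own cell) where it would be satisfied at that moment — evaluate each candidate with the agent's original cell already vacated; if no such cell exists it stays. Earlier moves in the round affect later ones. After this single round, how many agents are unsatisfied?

0

Initially unsatisfied (in order): (1,5), (3,2).
  (1,5) → (1,1).
  (3,2) → (1,4).
Resulting grid:
+ + + + -
# - - - #
# - - # #
All satisfied now.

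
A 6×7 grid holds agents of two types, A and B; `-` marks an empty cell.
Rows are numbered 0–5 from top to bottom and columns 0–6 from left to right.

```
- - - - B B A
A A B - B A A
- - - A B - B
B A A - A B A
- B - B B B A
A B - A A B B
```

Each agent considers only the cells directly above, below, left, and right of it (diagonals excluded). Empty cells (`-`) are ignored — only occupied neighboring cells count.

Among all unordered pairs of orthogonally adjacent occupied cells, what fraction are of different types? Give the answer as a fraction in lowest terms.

Scan each occupied cell's neighbors to the right and below so each pair is counted once.
Row 0: B(0,4)–B(0,5)= B(0,4)–B(1,4)= B(0,5)–A(0,6)≠ B(0,5)–A(1,5)≠ A(0,6)–A(1,6)=  → 2/5 unlike.
Row 1: A(1,0)–A(1,1)= A(1,1)–B(1,2)≠ B(1,4)–A(1,5)≠ B(1,4)–B(2,4)= A(1,5)–A(1,6)= A(1,6)–B(2,6)≠  → 3/6 unlike.
Row 2: A(2,3)–B(2,4)≠ B(2,4)–A(3,4)≠ B(2,6)–A(3,6)≠  → 3/3 unlike.
Row 3: B(3,0)–A(3,1)≠ A(3,1)–A(3,2)= A(3,1)–B(4,1)≠ A(3,4)–B(3,5)≠ A(3,4)–B(4,4)≠ B(3,5)–A(3,6)≠ B(3,5)–B(4,5)= A(3,6)–A(4,6)=  → 5/8 unlike.
Row 4: B(4,1)–B(5,1)= B(4,3)–B(4,4)= B(4,3)–A(5,3)≠ B(4,4)–B(4,5)= B(4,4)–A(5,4)≠ B(4,5)–A(4,6)≠ B(4,5)–B(5,5)= A(4,6)–B(5,6)≠  → 4/8 unlike.
Row 5: A(5,0)–B(5,1)≠ A(5,3)–A(5,4)= A(5,4)–B(5,5)≠ B(5,5)–B(5,6)=  → 2/4 unlike.
Total adjacent occupied pairs: 34; unlike-type pairs: 19.
19/34 is already in lowest terms.

19/34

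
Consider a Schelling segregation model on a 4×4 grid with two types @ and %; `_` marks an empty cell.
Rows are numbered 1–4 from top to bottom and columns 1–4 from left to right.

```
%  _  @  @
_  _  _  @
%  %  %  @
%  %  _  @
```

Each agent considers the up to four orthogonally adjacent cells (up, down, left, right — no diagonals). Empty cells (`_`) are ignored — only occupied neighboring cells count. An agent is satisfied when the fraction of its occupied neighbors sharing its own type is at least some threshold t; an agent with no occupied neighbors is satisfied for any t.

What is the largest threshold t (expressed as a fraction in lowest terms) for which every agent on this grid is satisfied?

(1,1)% — no occupied neighbors
(1,3)@ 1/1
(1,4)@ 2/2
(2,4)@ 2/2
(3,1)% 2/2
(3,2)% 3/3
(3,3)% 1/2
(3,4)@ 2/3
(4,1)% 2/2
(4,2)% 2/2
(4,4)@ 1/1
The smallest same-type fraction is 1/2 at (3,3), which reduces to 1/2. Any threshold above that leaves this agent unsatisfied.

1/2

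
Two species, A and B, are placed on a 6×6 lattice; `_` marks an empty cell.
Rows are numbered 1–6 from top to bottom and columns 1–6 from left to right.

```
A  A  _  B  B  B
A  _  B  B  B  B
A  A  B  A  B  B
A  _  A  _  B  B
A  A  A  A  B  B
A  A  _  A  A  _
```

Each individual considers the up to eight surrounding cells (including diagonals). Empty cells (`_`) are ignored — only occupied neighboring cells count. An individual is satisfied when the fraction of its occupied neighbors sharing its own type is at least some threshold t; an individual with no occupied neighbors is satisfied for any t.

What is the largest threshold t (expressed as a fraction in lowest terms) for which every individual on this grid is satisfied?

1/7

(1,1)A 2/2
(1,2)A 2/3
(1,4)B 4/4
(1,5)B 5/5
(1,6)B 3/3
(2,1)A 4/4
(2,3)B 3/6
(2,4)B 6/7
(2,5)B 7/8
(2,6)B 5/5
(3,1)A 3/3
(3,2)A 4/6
(3,3)B 2/5
(3,4)A 1/7
(3,5)B 6/7
(3,6)B 5/5
(4,1)A 4/4
(4,3)A 5/6
(4,5)B 5/7
(4,6)B 5/5
(5,1)A 4/4
(5,2)A 6/6
(5,3)A 5/5
(5,4)A 4/6
(5,5)B 3/6
(5,6)B 3/4
(6,1)A 3/3
(6,2)A 4/4
(6,4)A 3/4
(6,5)A 2/4
The smallest same-type fraction is 1/7 at (3,4), which reduces to 1/7. Any threshold above that leaves this individual unsatisfied.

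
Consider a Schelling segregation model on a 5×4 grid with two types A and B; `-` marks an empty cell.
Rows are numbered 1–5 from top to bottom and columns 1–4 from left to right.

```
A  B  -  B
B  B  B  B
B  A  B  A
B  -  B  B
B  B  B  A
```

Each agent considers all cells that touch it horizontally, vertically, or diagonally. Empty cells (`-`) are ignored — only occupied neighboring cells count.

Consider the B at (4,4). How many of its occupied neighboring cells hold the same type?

Occupied neighbors of (4,4): (3,3)=B, (3,4)=A, (4,3)=B, (5,3)=B, (5,4)=A.
Same type (B): 3 of 5.

3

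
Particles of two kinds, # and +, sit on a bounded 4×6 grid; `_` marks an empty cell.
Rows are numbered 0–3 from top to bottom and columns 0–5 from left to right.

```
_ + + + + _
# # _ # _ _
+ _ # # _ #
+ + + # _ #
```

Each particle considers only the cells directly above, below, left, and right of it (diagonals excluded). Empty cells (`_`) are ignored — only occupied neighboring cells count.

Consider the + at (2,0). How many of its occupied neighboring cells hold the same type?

1

Occupied neighbors of (2,0): (1,0)=#, (3,0)=+.
Same type (+): 1 of 2.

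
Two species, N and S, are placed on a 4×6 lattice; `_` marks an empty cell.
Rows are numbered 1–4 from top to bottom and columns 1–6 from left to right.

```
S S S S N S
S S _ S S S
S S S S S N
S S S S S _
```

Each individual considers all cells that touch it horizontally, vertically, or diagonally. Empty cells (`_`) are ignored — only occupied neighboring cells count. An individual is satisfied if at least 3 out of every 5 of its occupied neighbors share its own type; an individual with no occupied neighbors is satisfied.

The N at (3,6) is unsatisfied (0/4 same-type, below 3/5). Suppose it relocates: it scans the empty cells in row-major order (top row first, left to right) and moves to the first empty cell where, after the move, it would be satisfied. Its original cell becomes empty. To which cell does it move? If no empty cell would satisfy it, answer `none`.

Vacating (3,6). Empty cells in order:
  (2,3): 0/8 same-type → still unsatisfied.
  (4,6): 0/2 same-type → still unsatisfied.

none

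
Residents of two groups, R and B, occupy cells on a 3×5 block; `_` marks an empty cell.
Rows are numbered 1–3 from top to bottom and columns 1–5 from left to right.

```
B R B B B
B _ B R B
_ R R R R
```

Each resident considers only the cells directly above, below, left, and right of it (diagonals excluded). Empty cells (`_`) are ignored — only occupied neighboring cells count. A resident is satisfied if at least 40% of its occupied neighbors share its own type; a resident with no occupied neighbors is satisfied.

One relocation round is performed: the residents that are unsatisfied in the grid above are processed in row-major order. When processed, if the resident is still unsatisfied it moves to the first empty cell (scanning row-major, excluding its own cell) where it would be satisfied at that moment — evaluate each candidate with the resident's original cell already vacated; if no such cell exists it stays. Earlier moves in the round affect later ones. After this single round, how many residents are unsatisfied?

0

Initially unsatisfied (in order): (1,2), (2,3), (2,4), (2,5).
  (1,2) → (3,1).
  (2,3) → (1,2).
  (2,4) → (2,3).
  (2,5): now satisfied by earlier moves; stays.
Resulting grid:
B B B B B
B _ R _ B
R R R R R
All satisfied now.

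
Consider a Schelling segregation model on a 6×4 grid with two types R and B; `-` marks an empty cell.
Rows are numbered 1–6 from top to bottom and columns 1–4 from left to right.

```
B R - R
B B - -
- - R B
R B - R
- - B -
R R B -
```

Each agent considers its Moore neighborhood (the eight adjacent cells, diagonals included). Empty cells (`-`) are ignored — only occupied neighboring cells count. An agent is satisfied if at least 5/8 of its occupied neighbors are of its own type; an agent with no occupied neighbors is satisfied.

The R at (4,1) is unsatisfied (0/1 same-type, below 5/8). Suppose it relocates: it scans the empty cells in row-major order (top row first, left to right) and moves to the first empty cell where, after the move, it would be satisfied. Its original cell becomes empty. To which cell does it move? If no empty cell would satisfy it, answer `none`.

Vacating (4,1). Empty cells in order:
  (1,3): 2/3 same-type → satisfied — stop here.

(1,3)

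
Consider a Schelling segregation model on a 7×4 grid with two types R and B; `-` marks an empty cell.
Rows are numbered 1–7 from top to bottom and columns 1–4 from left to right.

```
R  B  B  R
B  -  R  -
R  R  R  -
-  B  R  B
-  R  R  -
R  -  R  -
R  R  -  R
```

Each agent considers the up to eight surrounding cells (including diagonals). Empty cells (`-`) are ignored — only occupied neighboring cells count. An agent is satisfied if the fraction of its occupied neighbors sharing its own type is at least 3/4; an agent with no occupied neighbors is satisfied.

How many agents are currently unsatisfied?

13

Row 1: (1,1)R 0/2 not · (1,2)B 2/4 not · (1,3)B 1/3 not · (1,4)R 1/2 not
Row 2: (2,1)B 1/4 not · (2,3)R 3/5 not
Row 3: (3,1)R 1/3 not · (3,2)R 4/6 not · (3,3)R 3/5 not
Row 4: (4,2)B 0/6 not · (4,3)R 4/6 not · (4,4)B 0/3 not
Row 5: (5,2)R 4/5 satisfied · (5,3)R 3/5 not
Row 6: (6,1)R 3/3 satisfied · (6,3)R 4/4 satisfied
Row 7: (7,1)R 2/2 satisfied · (7,2)R 3/3 satisfied · (7,4)R 1/1 satisfied
Unsatisfied: (1,1), (1,2), (1,3), (1,4), (2,1), (2,3), (3,1), (3,2), (3,3), (4,2), (4,3), (4,4), (5,3) — 13 in total.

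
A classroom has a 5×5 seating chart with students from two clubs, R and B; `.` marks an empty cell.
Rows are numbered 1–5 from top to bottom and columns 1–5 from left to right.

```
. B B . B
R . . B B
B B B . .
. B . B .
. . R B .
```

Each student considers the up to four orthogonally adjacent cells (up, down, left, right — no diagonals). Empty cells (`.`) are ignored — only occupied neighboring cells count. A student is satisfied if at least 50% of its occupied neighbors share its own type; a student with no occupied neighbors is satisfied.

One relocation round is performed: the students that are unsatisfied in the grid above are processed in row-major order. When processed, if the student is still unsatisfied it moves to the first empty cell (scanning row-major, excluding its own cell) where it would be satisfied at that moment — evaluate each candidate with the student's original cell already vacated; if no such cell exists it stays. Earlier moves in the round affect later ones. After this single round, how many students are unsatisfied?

0

Initially unsatisfied (in order): (2,1), (5,3).
  (2,1) → (5,1).
  (5,3) → (5,2).
Resulting grid:
. B B . B
. . . B B
B B B . .
. B . B .
R R . B .
All satisfied now.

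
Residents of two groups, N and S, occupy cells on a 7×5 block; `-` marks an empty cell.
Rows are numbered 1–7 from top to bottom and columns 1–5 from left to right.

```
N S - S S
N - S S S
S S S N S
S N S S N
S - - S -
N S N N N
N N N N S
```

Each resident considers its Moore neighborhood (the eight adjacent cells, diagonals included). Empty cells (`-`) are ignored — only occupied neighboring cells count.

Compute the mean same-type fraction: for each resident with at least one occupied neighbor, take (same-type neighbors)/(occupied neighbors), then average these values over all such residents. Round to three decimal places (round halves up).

(1,1)N 1/2
(1,2)S 1/3
(1,4)S 4/4
(1,5)S 3/3
(2,1)N 1/4
(2,3)S 5/6
(2,4)S 6/7
(2,5)S 4/5
(3,1)S 2/4
(3,2)S 5/7
(3,3)S 5/7
(3,4)N 1/8
(3,5)S 3/5
(4,1)S 3/4
(4,2)N 0/6
(4,3)S 4/6
(4,4)S 4/6
(4,5)N 1/4
(5,1)S 2/4
(5,4)S 2/6
(6,1)N 2/4
(6,2)S 1/6
(6,3)N 4/6
(6,4)N 4/6
(6,5)N 2/4
(7,1)N 2/3
(7,2)N 4/5
(7,3)N 4/5
(7,4)N 4/5
(7,5)S 0/3
Sum over 30 residents: 1/2 + 1/3 + 4/4 + 3/3 + 1/4 + 5/6 + 6/7 + 4/5 + 2/4 + 5/7 + 5/7 + 1/8 + 3/5 + 3/4 + 0/6 + 4/6 + 4/6 + 1/4 + 2/4 + 2/6 + 2/4 + 1/6 + 4/6 + 4/6 + 2/4 + 2/3 + 4/5 + 4/5 + 4/5 + 0/3 = 4749/280; mean = 4749/280 ÷ 30 = 1583/2800 = 0.565357… → 0.565.

0.565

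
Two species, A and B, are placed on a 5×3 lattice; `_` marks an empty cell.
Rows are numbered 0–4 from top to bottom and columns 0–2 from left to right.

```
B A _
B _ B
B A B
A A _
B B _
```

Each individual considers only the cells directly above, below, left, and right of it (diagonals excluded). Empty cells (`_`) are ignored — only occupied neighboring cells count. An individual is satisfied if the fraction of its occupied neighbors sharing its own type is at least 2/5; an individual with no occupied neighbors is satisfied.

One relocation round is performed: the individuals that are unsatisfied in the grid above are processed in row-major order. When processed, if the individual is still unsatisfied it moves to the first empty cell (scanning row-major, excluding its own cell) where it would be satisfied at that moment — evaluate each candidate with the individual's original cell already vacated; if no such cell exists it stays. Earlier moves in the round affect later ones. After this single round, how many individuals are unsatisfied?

1

Initially unsatisfied (in order): (0,1), (2,0), (2,1), (3,0).
  (0,1) → (3,2).
  (2,0) → (0,1).
  (2,1): now satisfied by earlier moves; stays.
  (3,0): now satisfied by earlier moves; stays.
Resulting grid:
B B _
B _ B
_ A B
A A A
B B _
Unsatisfied now: (2,2).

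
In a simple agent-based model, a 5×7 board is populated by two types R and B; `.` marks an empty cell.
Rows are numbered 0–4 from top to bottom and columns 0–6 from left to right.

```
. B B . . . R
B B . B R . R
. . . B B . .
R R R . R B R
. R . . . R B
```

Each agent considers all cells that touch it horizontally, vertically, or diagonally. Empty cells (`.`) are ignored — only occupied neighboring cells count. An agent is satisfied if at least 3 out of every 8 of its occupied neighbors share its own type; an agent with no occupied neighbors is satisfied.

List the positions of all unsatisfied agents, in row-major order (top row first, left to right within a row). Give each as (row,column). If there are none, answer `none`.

Row 0: (0,1)B 3/3 ✓ · (0,2)B 3/3 ✓ · (0,6)R 1/1 ✓
Row 1: (1,0)B 2/2 ✓ · (1,1)B 3/3 ✓ · (1,3)B 3/4 ✓ · (1,4)R 0/3 ✗ · (1,6)R 1/1 ✓
Row 2: (2,3)B 2/5 ✓ · (2,4)B 3/5 ✓
Row 3: (3,0)R 2/2 ✓ · (3,1)R 3/3 ✓ · (3,2)R 2/3 ✓ · (3,4)R 1/4 ✗ · (3,5)B 2/5 ✓ · (3,6)R 1/3 ✗
Row 4: (4,1)R 3/3 ✓ · (4,5)R 2/4 ✓ · (4,6)B 1/3 ✗

(1,4), (3,4), (3,6), (4,6)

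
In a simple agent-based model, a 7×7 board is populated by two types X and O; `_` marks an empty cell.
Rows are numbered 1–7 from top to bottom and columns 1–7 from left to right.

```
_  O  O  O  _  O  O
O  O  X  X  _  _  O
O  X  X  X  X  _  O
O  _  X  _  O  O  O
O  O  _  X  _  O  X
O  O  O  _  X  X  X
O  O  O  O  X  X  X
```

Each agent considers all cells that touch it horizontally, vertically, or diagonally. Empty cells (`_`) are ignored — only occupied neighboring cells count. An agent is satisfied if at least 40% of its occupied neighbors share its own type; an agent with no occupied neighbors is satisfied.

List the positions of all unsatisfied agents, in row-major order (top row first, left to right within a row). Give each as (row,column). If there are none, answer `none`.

(1,4)

(1,2)O 3/4 ✓
(1,3)O 3/5 ✓
(1,4)O 1/3 ✗
(1,6)O 2/2 ✓
(1,7)O 2/2 ✓
(2,1)O 3/4 ✓
(2,2)O 4/7 ✓
(2,3)X 4/8 ✓
(2,4)X 4/6 ✓
(2,7)O 3/3 ✓
(3,1)O 3/4 ✓
(3,2)X 3/7 ✓
(3,3)X 5/6 ✓
(3,4)X 5/6 ✓
(3,5)X 2/4 ✓
(3,7)O 3/3 ✓
(4,1)O 3/4 ✓
(4,3)X 4/5 ✓
(4,5)O 2/5 ✓
(4,6)O 4/6 ✓
(4,7)O 3/4 ✓
(5,1)O 4/4 ✓
(5,2)O 5/6 ✓
(5,4)X 2/4 ✓
(5,6)O 3/7 ✓
(5,7)X 2/5 ✓
(6,1)O 5/5 ✓
(6,2)O 7/7 ✓
(6,3)O 5/6 ✓
(6,5)X 4/6 ✓
(6,6)X 6/7 ✓
(6,7)X 4/5 ✓
(7,1)O 3/3 ✓
(7,2)O 5/5 ✓
(7,3)O 4/4 ✓
(7,4)O 2/4 ✓
(7,5)X 3/4 ✓
(7,6)X 5/5 ✓
(7,7)X 3/3 ✓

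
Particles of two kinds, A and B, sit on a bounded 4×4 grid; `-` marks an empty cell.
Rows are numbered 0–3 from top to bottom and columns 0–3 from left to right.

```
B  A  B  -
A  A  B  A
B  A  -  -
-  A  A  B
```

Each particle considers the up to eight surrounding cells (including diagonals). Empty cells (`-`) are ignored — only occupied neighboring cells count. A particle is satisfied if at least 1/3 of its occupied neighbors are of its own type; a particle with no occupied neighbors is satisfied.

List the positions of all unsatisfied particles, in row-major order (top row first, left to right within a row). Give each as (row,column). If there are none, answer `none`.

(0,0), (0,2), (1,2), (1,3), (2,0), (3,3)

Row 0: (0,0)B 0/3 not · (0,1)A 2/5 satisfied · (0,2)B 1/4 not
Row 1: (1,0)A 3/5 satisfied · (1,1)A 3/7 satisfied · (1,2)B 1/5 not · (1,3)A 0/2 not
Row 2: (2,0)B 0/4 not · (2,1)A 4/6 satisfied
Row 3: (3,1)A 2/3 satisfied · (3,2)A 2/3 satisfied · (3,3)B 0/1 not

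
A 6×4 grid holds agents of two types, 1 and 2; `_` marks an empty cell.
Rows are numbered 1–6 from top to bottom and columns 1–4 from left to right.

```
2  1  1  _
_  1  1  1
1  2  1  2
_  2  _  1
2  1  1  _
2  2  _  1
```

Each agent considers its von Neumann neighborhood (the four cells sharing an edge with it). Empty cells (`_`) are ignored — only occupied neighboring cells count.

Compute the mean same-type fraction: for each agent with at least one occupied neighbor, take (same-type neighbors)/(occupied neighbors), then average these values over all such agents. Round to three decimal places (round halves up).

0.480

Row 1: (1,1)2 0/1 · (1,2)1 2/3 · (1,3)1 2/2
Row 2: (2,2)1 2/3 · (2,3)1 4/4 · (2,4)1 1/2
Row 3: (3,1)1 0/1 · (3,2)2 1/4 · (3,3)1 1/3 · (3,4)2 0/3
Row 4: (4,2)2 1/2 · (4,4)1 0/1
Row 5: (5,1)2 1/2 · (5,2)1 1/4 · (5,3)1 1/1
Row 6: (6,1)2 2/2 · (6,2)2 1/2 · (6,4)1 — no occupied neighbors
Sum over 17 agents: 0/1 + 2/3 + 2/2 + 2/3 + 4/4 + 1/2 + 0/1 + 1/4 + 1/3 + 0/3 + 1/2 + 0/1 + 1/2 + 1/4 + 1/1 + 2/2 + 1/2 = 49/6; mean = 49/6 ÷ 17 = 49/102 = 0.480392… → 0.480.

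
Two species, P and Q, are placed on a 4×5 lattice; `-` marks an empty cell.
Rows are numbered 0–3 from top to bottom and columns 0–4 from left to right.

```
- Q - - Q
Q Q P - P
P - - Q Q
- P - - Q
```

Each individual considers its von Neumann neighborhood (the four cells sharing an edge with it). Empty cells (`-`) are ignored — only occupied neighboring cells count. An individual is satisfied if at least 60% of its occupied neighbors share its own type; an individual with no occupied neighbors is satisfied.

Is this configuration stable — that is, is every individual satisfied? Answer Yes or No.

No

Row 0: (0,1)Q 1/1 ok · (0,4)Q 0/1 unhappy
Row 1: (1,0)Q 1/2 unhappy · (1,1)Q 2/3 ok · (1,2)P 0/1 unhappy · (1,4)P 0/2 unhappy
Row 2: (2,0)P 0/1 unhappy · (2,3)Q 1/1 ok · (2,4)Q 2/3 ok
Row 3: (3,1)P 0/0 ok · (3,4)Q 1/1 ok
For instance (0,4) has only 0/1 same-type neighbors, below 3/5.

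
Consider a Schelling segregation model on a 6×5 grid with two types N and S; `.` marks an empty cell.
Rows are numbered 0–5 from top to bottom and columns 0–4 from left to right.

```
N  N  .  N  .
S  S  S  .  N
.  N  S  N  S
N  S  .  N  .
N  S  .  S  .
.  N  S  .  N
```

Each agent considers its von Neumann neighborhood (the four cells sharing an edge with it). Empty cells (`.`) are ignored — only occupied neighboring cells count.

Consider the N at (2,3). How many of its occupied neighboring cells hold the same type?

Occupied neighbors of (2,3): (3,3)=N, (2,2)=S, (2,4)=S.
Same type (N): 1 of 3.

1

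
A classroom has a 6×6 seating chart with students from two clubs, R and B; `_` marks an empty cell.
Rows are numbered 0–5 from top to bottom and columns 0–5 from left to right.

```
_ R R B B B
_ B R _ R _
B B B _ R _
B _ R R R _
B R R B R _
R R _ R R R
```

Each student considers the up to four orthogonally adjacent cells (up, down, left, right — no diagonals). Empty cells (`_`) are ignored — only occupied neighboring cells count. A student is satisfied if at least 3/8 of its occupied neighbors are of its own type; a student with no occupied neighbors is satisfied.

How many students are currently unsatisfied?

5

Row 0: (0,1)R 1/2 ✓ · (0,2)R 2/3 ✓ · (0,3)B 1/2 ✓ · (0,4)B 2/3 ✓ · (0,5)B 1/1 ✓
Row 1: (1,1)B 1/3 ✗ · (1,2)R 1/3 ✗ · (1,4)R 1/2 ✓
Row 2: (2,0)B 2/2 ✓ · (2,1)B 3/3 ✓ · (2,2)B 1/3 ✗ · (2,4)R 2/2 ✓
Row 3: (3,0)B 2/2 ✓ · (3,2)R 2/3 ✓ · (3,3)R 2/3 ✓ · (3,4)R 3/3 ✓
Row 4: (4,0)B 1/3 ✗ · (4,1)R 2/3 ✓ · (4,2)R 2/3 ✓ · (4,3)B 0/4 ✗ · (4,4)R 2/3 ✓
Row 5: (5,0)R 1/2 ✓ · (5,1)R 2/2 ✓ · (5,3)R 1/2 ✓ · (5,4)R 3/3 ✓ · (5,5)R 1/1 ✓
Unsatisfied: (1,1), (1,2), (2,2), (4,0), (4,3) — 5 in total.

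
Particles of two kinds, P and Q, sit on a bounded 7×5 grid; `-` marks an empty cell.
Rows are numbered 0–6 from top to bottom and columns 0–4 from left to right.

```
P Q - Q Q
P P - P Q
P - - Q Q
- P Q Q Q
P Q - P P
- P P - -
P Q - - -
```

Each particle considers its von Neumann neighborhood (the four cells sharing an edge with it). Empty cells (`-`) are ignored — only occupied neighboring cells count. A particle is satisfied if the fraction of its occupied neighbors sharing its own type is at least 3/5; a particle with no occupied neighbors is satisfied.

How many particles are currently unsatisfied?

14

(0,0)P 1/2 not
(0,1)Q 0/2 not
(0,3)Q 1/2 not
(0,4)Q 2/2 satisfied
(1,0)P 3/3 satisfied
(1,1)P 1/2 not
(1,3)P 0/3 not
(1,4)Q 2/3 satisfied
(2,0)P 1/1 satisfied
(2,3)Q 2/3 satisfied
(2,4)Q 3/3 satisfied
(3,1)P 0/2 not
(3,2)Q 1/2 not
(3,3)Q 3/4 satisfied
(3,4)Q 2/3 satisfied
(4,0)P 0/1 not
(4,1)Q 0/3 not
(4,3)P 1/2 not
(4,4)P 1/2 not
(5,1)P 1/3 not
(5,2)P 1/1 satisfied
(6,0)P 0/1 not
(6,1)Q 0/2 not
Unsatisfied: (0,0), (0,1), (0,3), (1,1), (1,3), (3,1), (3,2), (4,0), (4,1), (4,3), (4,4), (5,1), (6,0), (6,1) — 14 in total.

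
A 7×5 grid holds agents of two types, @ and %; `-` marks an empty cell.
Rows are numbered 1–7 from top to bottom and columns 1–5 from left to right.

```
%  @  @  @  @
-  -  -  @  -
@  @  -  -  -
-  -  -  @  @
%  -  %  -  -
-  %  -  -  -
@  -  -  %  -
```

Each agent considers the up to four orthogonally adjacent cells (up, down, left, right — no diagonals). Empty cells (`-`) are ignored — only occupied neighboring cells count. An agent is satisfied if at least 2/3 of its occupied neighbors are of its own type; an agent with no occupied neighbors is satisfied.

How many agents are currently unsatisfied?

(1,1)% 0/1 not
(1,2)@ 1/2 not
(1,3)@ 2/2 satisfied
(1,4)@ 3/3 satisfied
(1,5)@ 1/1 satisfied
(2,4)@ 1/1 satisfied
(3,1)@ 1/1 satisfied
(3,2)@ 1/1 satisfied
(4,4)@ 1/1 satisfied
(4,5)@ 1/1 satisfied
(5,1)% 0/0 satisfied
(5,3)% 0/0 satisfied
(6,2)% 0/0 satisfied
(7,1)@ 0/0 satisfied
(7,4)% 0/0 satisfied
Unsatisfied: (1,1), (1,2) — 2 in total.

2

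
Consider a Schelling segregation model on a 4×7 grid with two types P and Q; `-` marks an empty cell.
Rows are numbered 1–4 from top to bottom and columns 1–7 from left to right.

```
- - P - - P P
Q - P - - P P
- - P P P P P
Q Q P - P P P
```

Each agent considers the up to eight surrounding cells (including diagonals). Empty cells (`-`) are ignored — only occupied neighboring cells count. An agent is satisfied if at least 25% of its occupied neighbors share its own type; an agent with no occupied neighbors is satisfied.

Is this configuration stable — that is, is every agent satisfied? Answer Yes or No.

Yes

Row 1: (1,3)P 1/1 satisfied · (1,6)P 3/3 satisfied · (1,7)P 3/3 satisfied
Row 2: (2,1)Q 0/0 satisfied · (2,3)P 3/3 satisfied · (2,6)P 6/6 satisfied · (2,7)P 5/5 satisfied
Row 3: (3,3)P 3/4 satisfied · (3,4)P 5/5 satisfied · (3,5)P 5/5 satisfied · (3,6)P 7/7 satisfied · (3,7)P 5/5 satisfied
Row 4: (4,1)Q 1/1 satisfied · (4,2)Q 1/3 satisfied · (4,3)P 2/3 satisfied · (4,5)P 4/4 satisfied · (4,6)P 5/5 satisfied · (4,7)P 3/3 satisfied
All meet the threshold, so the configuration is stable.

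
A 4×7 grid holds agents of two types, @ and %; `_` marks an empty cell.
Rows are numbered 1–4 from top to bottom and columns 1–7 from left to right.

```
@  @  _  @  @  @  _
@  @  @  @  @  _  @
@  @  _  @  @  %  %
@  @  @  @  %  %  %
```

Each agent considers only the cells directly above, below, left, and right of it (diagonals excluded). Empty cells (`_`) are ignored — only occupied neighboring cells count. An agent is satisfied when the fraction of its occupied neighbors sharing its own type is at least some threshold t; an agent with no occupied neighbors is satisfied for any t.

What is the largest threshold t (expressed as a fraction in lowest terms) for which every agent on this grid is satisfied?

Row 1: (1,1)@ 2/2 · (1,2)@ 2/2 · (1,4)@ 2/2 · (1,5)@ 3/3 · (1,6)@ 1/1
Row 2: (2,1)@ 3/3 · (2,2)@ 4/4 · (2,3)@ 2/2 · (2,4)@ 4/4 · (2,5)@ 3/3 · (2,7)@ 0/1
Row 3: (3,1)@ 3/3 · (3,2)@ 3/3 · (3,4)@ 3/3 · (3,5)@ 2/4 · (3,6)% 2/3 · (3,7)% 2/3
Row 4: (4,1)@ 2/2 · (4,2)@ 3/3 · (4,3)@ 2/2 · (4,4)@ 2/3 · (4,5)% 1/3 · (4,6)% 3/3 · (4,7)% 2/2
The smallest same-type fraction is 0/1 at (2,7), which reduces to 0/1. Any threshold above that leaves this agent unsatisfied.

0/1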